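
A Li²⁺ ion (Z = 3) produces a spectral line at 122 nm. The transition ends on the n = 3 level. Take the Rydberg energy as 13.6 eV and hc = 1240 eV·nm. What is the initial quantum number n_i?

The photon energy is ΔE = hc/λ = 1240 / 122 = 10.16 eV.
With Z = 3, ΔE = 122.4 × (1/n_f² − 1/n_i²), so 1/n_f² − 1/n_i² = 0.08304.
With n_f = 3: 1/n_i² = 1/9 − 0.08304 = 0.02807, so n_i ≈ 5.97.

n_i = 6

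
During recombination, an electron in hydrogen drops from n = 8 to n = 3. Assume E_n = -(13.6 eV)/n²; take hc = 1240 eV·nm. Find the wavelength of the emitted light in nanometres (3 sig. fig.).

955 nm

ΔE = 13.60 × (1/3² − 1/8²) = 13.60 × 0.09549 = 1.299 eV.
λ = hc/ΔE = 1240 / 1.299 = 955 nm.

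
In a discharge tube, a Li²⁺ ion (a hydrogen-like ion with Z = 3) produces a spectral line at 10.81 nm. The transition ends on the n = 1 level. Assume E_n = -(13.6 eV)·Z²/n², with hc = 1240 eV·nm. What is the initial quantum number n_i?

n_i = 4

The photon energy is ΔE = hc/λ = 1240 / 10.81 = 114.7 eV.
With Z = 3, ΔE = 122.4 × (1/n_f² − 1/n_i²), so 1/n_f² − 1/n_i² = 0.9372.
With n_f = 1: 1/n_i² = 1/1 − 0.9372 = 0.06284, so n_i ≈ 3.99.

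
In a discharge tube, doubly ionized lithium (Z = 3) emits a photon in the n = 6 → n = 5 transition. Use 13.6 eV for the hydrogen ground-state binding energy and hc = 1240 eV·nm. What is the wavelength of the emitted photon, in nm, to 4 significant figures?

For Z = 3 the level energies scale as Z², so the effective Rydberg energy is 13.6 × 9 = 122.4 eV.
ΔE = 122.4 × (1/5² − 1/6²) = 122.4 × 0.01222 = 1.496 eV.
λ = hc/ΔE = 1240 / 1.496 = 828.9 nm.

828.9 nm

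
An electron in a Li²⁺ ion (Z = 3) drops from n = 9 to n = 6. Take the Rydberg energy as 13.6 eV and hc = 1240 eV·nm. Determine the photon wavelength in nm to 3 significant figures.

For Z = 3 the level energies scale as Z², so the effective Rydberg energy is 13.6 × 9 = 122.4 eV.
ΔE = 122.4 × (1/6² − 1/9²) = 122.4 × 0.01543 = 1.889 eV.
λ = hc/ΔE = 1240 / 1.889 = 656 nm.

656 nm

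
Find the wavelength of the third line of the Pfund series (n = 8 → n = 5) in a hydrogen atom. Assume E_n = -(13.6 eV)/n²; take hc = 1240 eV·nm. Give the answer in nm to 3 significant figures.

The Pfund series terminates on n_f = 5; the third line has n_i = 5+3 = 8.
ΔE = 13.60 × (1/5² − 1/8²) = 0.3315 eV.
λ = 1240 / 0.3315 = 3740 nm.

3740 nm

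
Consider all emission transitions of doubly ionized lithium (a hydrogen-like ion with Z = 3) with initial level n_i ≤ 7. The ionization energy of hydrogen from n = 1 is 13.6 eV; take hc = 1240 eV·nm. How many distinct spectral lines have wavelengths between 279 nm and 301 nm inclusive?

1

Enumerate all n_i → n_f pairs with 1 ≤ n_f < n_i ≤ 7 and compute λ = 1240 / [13.6·9·(1/n_f² − 1/n_i²)].
Lines falling in [279, 301] nm: 6→4 (291.8 nm).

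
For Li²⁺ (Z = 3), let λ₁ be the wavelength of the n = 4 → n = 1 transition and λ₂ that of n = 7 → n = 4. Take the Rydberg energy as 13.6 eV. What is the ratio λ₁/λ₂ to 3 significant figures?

λ ∝ 1/ΔE ∝ 1/(1/n_f² − 1/n_i²), and the Z² and hc factors cancel in the ratio.
λ₁/λ₂ = (1/4² − 1/7²)/(1/1² − 1/4²) = 0.04209/0.9375 = 0.0449.

0.0449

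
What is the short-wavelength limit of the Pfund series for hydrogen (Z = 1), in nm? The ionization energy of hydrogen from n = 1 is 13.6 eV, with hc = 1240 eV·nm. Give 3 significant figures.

2280 nm

The Pfund series has lower level n_f = 5; the series limit corresponds to n_i → ∞.
ΔE_max = 13.6 × 1 / 5² = 0.5440 eV.
λ_min = 1240 / 0.5440 = 2280 nm.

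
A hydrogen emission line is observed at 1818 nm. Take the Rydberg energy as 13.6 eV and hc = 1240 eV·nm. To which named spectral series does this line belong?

Brackett

ΔE = 1240/1818 = 0.6821 eV.
This matches 13.6 × (1/4² − 1/9²), so n_f = 4: the Brackett series.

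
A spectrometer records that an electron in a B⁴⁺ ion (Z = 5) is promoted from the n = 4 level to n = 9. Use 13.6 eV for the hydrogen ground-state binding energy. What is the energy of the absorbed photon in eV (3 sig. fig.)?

The Bohr energies scale as Z², so for Z = 5: E_n = −340.0/n² eV.
E_9 = −340.0/81 = −4.198 eV and E_4 = −340.0/16 = −21.25 eV.
The photon energy is |E_9 − E_4| = 17.1 eV.

17.1 eV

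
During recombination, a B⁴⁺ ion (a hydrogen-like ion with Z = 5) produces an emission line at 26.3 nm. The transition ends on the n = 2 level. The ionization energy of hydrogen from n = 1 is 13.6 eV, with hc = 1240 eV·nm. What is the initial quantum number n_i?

The photon energy is ΔE = hc/λ = 1240 / 26.3 = 47.15 eV.
With Z = 5, ΔE = 340.0 × (1/n_f² − 1/n_i²), so 1/n_f² − 1/n_i² = 0.1387.
With n_f = 2: 1/n_i² = 1/4 − 0.1387 = 0.1113, so n_i ≈ 3.00.

n_i = 3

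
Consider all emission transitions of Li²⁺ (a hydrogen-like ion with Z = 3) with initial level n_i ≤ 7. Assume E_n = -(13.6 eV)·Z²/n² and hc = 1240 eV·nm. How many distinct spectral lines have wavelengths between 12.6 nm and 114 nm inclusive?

Enumerate all n_i → n_f pairs with 1 ≤ n_f < n_i ≤ 7 and compute λ = 1240 / [13.6·9·(1/n_f² − 1/n_i²)].
Lines falling in [12.6, 114] nm: 2→1 (13.51 nm), 7→2 (44.12 nm), 6→2 (45.59 nm), 5→2 (48.24 nm), 4→2 (54.03 nm), 3→2 (72.94 nm), 7→3 (111.7 nm).

7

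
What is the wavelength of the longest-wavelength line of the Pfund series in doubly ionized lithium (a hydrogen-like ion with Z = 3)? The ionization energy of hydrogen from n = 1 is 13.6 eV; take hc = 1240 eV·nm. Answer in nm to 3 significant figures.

829 nm

The Pfund series terminates on n_f = 5; the first line has n_i = 5+1 = 6.
ΔE = 122.4 × (1/5² − 1/6²) = 1.496 eV.
λ = 1240 / 1.496 = 829 nm.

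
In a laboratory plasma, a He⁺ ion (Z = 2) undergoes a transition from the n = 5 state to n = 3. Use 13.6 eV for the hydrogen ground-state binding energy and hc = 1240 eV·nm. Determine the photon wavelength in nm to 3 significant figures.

321 nm

For Z = 2 the level energies scale as Z², so the effective Rydberg energy is 13.6 × 4 = 54.40 eV.
ΔE = 54.40 × (1/3² − 1/5²) = 54.40 × 0.07111 = 3.868 eV.
λ = hc/ΔE = 1240 / 3.868 = 321 nm.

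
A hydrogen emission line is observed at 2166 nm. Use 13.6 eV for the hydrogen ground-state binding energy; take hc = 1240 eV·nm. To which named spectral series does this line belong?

Brackett

ΔE = 1240/2166 = 0.5725 eV.
This matches 13.6 × (1/4² − 1/7²), so n_f = 4: the Brackett series.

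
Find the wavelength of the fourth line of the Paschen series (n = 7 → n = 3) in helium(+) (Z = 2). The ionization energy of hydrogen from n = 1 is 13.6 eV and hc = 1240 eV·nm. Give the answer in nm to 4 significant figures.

The Paschen series terminates on n_f = 3; the fourth line has n_i = 3+4 = 7.
ΔE = 54.40 × (1/3² − 1/7²) = 4.934 eV.
λ = 1240 / 4.934 = 251.3 nm.

251.3 nm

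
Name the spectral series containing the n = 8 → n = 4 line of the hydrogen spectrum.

The series is set by the lower level: n_f = 4 is the Brackett series.

Brackett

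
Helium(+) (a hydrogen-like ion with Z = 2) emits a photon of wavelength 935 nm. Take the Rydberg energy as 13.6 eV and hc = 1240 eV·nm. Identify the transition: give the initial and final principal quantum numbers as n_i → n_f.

The photon energy is ΔE = hc/λ = 1240 / 935 = 1.326 eV.
With Z = 2, ΔE = 54.40 × (1/n_f² − 1/n_i²), so 1/n_f² − 1/n_i² = 0.02438.
Trying n_f = 5 gives 1/n_i² = 0.01562, i.e. n_i ≈ 8; this pair matches.

n_i = 8, n_f = 5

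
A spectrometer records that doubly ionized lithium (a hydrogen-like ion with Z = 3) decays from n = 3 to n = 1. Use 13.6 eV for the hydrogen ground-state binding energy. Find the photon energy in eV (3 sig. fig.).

109 eV

The Bohr energies scale as Z², so for Z = 3: E_n = −122.4/n² eV.
E_3 = −122.4/9 = −13.60 eV and E_1 = −122.4/1 = −122.4 eV.
The photon energy is |E_3 − E_1| = 109 eV.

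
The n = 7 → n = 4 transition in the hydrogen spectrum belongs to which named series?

Brackett

The series is set by the lower level: n_f = 4 is the Brackett series.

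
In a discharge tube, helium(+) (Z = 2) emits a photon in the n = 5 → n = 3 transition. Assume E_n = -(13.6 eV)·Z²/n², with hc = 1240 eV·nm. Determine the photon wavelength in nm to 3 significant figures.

321 nm

For Z = 2 the level energies scale as Z², so the effective Rydberg energy is 13.6 × 4 = 54.40 eV.
ΔE = 54.40 × (1/3² − 1/5²) = 54.40 × 0.07111 = 3.868 eV.
λ = hc/ΔE = 1240 / 3.868 = 321 nm.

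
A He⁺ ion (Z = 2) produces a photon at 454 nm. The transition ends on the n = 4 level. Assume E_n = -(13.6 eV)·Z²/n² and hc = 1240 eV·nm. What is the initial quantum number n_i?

n_i = 9

The photon energy is ΔE = hc/λ = 1240 / 454 = 2.731 eV.
With Z = 2, ΔE = 54.40 × (1/n_f² − 1/n_i²), so 1/n_f² − 1/n_i² = 0.05021.
With n_f = 4: 1/n_i² = 1/16 − 0.05021 = 0.01229, so n_i ≈ 9.02.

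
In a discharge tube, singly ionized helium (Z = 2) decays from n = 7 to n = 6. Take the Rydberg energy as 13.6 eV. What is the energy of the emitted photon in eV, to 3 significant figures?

0.401 eV

The Bohr energies scale as Z², so for Z = 2: E_n = −54.40/n² eV.
E_7 = −54.40/49 = −1.110 eV and E_6 = −54.40/36 = −1.511 eV.
The photon energy is |E_7 − E_6| = 0.401 eV.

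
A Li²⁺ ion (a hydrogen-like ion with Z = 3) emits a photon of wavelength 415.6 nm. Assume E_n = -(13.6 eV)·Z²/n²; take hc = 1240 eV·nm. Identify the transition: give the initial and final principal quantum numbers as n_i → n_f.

n_i = 8, n_f = 5

The photon energy is ΔE = hc/λ = 1240 / 415.6 = 2.984 eV.
With Z = 3, ΔE = 122.4 × (1/n_f² − 1/n_i²), so 1/n_f² − 1/n_i² = 0.02438.
Trying n_f = 5 gives 1/n_i² = 0.01562, i.e. n_i ≈ 8; this pair matches.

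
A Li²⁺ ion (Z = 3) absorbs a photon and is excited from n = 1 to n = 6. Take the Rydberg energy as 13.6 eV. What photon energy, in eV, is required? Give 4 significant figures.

119.0 eV

The Bohr energies scale as Z², so for Z = 3: E_n = −122.4/n² eV.
E_6 = −122.4/36 = −3.400 eV and E_1 = −122.4/1 = −122.4 eV.
The photon energy is |E_6 − E_1| = 119.0 eV.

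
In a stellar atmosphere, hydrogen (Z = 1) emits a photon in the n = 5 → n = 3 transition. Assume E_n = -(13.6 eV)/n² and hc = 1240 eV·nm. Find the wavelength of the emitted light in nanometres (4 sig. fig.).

ΔE = 13.60 × (1/3² − 1/5²) = 13.60 × 0.07111 = 0.9671 eV.
λ = hc/ΔE = 1240 / 0.9671 = 1282 nm.
This line belongs to the Paschen series.

1282 nm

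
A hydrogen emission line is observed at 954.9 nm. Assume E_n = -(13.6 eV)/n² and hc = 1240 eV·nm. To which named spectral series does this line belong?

Paschen

ΔE = 1240/954.9 = 1.299 eV.
This matches 13.6 × (1/3² − 1/8²), so n_f = 3: the Paschen series.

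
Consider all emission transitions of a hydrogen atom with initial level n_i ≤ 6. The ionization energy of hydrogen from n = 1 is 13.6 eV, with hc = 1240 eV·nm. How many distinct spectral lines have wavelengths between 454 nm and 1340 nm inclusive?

Enumerate all n_i → n_f pairs with 1 ≤ n_f < n_i ≤ 6 and compute λ = 1240 / [13.6·1·(1/n_f² − 1/n_i²)].
Lines falling in [454, 1340] nm: 4→2 (486.3 nm), 3→2 (656.5 nm), 6→3 (1094 nm), 5→3 (1282 nm).

4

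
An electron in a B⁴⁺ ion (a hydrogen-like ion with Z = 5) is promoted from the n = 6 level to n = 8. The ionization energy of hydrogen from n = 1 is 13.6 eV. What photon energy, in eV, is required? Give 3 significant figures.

The Bohr energies scale as Z², so for Z = 5: E_n = −340.0/n² eV.
E_8 = −340.0/64 = −5.313 eV and E_6 = −340.0/36 = −9.444 eV.
The photon energy is |E_8 − E_6| = 4.13 eV.

4.13 eV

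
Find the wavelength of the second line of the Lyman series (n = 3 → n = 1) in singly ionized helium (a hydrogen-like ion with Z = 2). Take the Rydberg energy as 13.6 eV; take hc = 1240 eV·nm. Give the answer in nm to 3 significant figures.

The Lyman series terminates on n_f = 1; the second line has n_i = 1+2 = 3.
ΔE = 54.40 × (1/1² − 1/3²) = 48.36 eV.
λ = 1240 / 48.36 = 25.6 nm.

25.6 nm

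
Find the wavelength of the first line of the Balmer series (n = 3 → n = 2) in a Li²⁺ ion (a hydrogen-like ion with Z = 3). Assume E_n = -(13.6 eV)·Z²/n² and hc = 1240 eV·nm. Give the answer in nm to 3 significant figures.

72.9 nm

The Balmer series terminates on n_f = 2; the first line has n_i = 2+1 = 3.
ΔE = 122.4 × (1/2² − 1/3²) = 17.00 eV.
λ = 1240 / 17.00 = 72.9 nm.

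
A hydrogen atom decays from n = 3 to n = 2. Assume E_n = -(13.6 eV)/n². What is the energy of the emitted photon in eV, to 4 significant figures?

1.889 eV

E_3 = −13.60/9 = −1.511 eV and E_2 = −13.60/4 = −3.400 eV.
The photon energy is |E_3 − E_2| = 1.889 eV.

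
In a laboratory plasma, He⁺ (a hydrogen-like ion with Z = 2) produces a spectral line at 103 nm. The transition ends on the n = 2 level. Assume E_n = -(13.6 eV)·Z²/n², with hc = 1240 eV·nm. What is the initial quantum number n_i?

n_i = 6

The photon energy is ΔE = hc/λ = 1240 / 103 = 12.04 eV.
With Z = 2, ΔE = 54.40 × (1/n_f² − 1/n_i²), so 1/n_f² − 1/n_i² = 0.2213.
With n_f = 2: 1/n_i² = 1/4 − 0.2213 = 0.02870, so n_i ≈ 5.90.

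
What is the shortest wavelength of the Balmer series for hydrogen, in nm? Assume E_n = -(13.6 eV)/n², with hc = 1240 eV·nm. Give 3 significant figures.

The Balmer series has lower level n_f = 2; the series limit corresponds to n_i → ∞.
ΔE_max = 13.6 × 1 / 2² = 3.400 eV.
λ_min = 1240 / 3.400 = 365 nm.

365 nm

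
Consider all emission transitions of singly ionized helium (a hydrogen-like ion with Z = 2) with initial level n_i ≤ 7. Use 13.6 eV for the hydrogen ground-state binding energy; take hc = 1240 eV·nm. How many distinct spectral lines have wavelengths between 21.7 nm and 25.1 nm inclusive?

Enumerate all n_i → n_f pairs with 1 ≤ n_f < n_i ≤ 7 and compute λ = 1240 / [13.6·4·(1/n_f² − 1/n_i²)].
Lines falling in [21.7, 25.1] nm: 7→1 (23.27 nm), 6→1 (23.45 nm), 5→1 (23.74 nm), 4→1 (24.31 nm).

4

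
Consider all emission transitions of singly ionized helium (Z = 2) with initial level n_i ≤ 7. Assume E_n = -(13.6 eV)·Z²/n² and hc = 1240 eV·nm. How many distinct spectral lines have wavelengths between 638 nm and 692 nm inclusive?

Enumerate all n_i → n_f pairs with 1 ≤ n_f < n_i ≤ 7 and compute λ = 1240 / [13.6·4·(1/n_f² − 1/n_i²)].
Lines falling in [638, 692] nm: 6→4 (656.5 nm).

1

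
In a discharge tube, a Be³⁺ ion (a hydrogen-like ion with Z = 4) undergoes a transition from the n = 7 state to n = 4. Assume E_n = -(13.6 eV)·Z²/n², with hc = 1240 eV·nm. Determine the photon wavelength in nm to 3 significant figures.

135 nm

For Z = 4 the level energies scale as Z², so the effective Rydberg energy is 13.6 × 16 = 217.6 eV.
ΔE = 217.6 × (1/4² − 1/7²) = 217.6 × 0.04209 = 9.159 eV.
λ = hc/ΔE = 1240 / 9.159 = 135 nm.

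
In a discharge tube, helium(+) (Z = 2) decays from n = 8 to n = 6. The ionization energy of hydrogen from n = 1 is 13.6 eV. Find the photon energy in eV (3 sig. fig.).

The Bohr energies scale as Z², so for Z = 2: E_n = −54.40/n² eV.
E_8 = −54.40/64 = −0.8500 eV and E_6 = −54.40/36 = −1.511 eV.
The photon energy is |E_8 − E_6| = 0.661 eV.

0.661 eV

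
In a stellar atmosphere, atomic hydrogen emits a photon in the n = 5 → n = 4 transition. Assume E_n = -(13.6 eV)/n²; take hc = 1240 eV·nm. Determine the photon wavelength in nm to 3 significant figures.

4050 nm

ΔE = 13.60 × (1/4² − 1/5²) = 13.60 × 0.02250 = 0.3060 eV.
λ = hc/ΔE = 1240 / 0.3060 = 4050 nm.
This line belongs to the Brackett series.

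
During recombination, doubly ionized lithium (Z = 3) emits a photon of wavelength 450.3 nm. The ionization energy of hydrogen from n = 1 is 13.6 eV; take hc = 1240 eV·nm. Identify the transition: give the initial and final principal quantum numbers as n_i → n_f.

The photon energy is ΔE = hc/λ = 1240 / 450.3 = 2.754 eV.
With Z = 3, ΔE = 122.4 × (1/n_f² − 1/n_i²), so 1/n_f² − 1/n_i² = 0.02250.
Trying n_f = 4 gives 1/n_i² = 0.04000, i.e. n_i ≈ 5; this pair matches.

n_i = 5, n_f = 4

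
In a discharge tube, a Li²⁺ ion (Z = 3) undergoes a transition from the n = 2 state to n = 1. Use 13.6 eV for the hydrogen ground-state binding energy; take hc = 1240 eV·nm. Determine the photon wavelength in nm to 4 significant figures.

For Z = 3 the level energies scale as Z², so the effective Rydberg energy is 13.6 × 9 = 122.4 eV.
ΔE = 122.4 × (1/1² − 1/2²) = 122.4 × 0.7500 = 91.80 eV.
λ = hc/ΔE = 1240 / 91.80 = 13.51 nm.

13.51 nm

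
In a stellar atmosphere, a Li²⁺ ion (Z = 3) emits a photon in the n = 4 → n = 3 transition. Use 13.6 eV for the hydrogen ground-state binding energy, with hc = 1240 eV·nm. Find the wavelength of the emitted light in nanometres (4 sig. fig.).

208.4 nm

For Z = 3 the level energies scale as Z², so the effective Rydberg energy is 13.6 × 9 = 122.4 eV.
ΔE = 122.4 × (1/3² − 1/4²) = 122.4 × 0.04861 = 5.950 eV.
λ = hc/ΔE = 1240 / 5.950 = 208.4 nm.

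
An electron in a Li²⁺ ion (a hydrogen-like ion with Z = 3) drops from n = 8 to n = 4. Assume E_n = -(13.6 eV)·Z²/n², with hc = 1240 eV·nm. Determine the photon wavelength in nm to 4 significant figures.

216.1 nm

For Z = 3 the level energies scale as Z², so the effective Rydberg energy is 13.6 × 9 = 122.4 eV.
ΔE = 122.4 × (1/4² − 1/8²) = 122.4 × 0.04688 = 5.738 eV.
λ = hc/ΔE = 1240 / 5.738 = 216.1 nm.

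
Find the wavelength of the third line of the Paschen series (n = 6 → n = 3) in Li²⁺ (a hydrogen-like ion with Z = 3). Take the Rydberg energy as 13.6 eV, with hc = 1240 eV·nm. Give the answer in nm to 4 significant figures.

The Paschen series terminates on n_f = 3; the third line has n_i = 3+3 = 6.
ΔE = 122.4 × (1/3² − 1/6²) = 10.20 eV.
λ = 1240 / 10.20 = 121.6 nm.

121.6 nm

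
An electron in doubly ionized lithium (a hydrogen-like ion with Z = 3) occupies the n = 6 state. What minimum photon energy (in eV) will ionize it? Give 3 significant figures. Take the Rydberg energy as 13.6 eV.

E_n = −13.6 Z²/n² = −122.4/n² eV for Z = 3.
E_6 = −122.4/36 = −3.40 eV, so ionization (to E = 0) requires 3.40 eV.

3.40 eV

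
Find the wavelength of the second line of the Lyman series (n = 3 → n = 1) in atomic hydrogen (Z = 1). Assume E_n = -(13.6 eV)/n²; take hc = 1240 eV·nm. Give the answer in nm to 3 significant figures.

The Lyman series terminates on n_f = 1; the second line has n_i = 1+2 = 3.
ΔE = 13.60 × (1/1² − 1/3²) = 12.09 eV.
λ = 1240 / 12.09 = 103 nm.

103 nm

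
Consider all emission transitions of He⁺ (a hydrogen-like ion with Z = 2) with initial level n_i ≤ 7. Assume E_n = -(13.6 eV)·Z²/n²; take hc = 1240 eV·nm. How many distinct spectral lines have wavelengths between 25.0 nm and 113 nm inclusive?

Enumerate all n_i → n_f pairs with 1 ≤ n_f < n_i ≤ 7 and compute λ = 1240 / [13.6·4·(1/n_f² − 1/n_i²)].
Lines falling in [25.0, 113] nm: 3→1 (25.64 nm), 2→1 (30.39 nm), 7→2 (99.28 nm), 6→2 (102.6 nm), 5→2 (108.5 nm).

5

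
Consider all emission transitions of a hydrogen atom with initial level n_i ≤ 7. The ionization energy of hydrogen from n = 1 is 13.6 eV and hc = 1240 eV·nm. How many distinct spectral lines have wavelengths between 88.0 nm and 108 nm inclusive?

Enumerate all n_i → n_f pairs with 1 ≤ n_f < n_i ≤ 7 and compute λ = 1240 / [13.6·1·(1/n_f² − 1/n_i²)].
Lines falling in [88.0, 108] nm: 7→1 (93.08 nm), 6→1 (93.78 nm), 5→1 (94.98 nm), 4→1 (97.25 nm), 3→1 (102.6 nm).

5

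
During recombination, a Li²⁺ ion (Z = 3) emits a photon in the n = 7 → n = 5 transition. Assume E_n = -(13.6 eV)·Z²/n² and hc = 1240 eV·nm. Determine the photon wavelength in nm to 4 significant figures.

For Z = 3 the level energies scale as Z², so the effective Rydberg energy is 13.6 × 9 = 122.4 eV.
ΔE = 122.4 × (1/5² − 1/7²) = 122.4 × 0.01959 = 2.398 eV.
λ = hc/ΔE = 1240 / 2.398 = 517.1 nm.

517.1 nm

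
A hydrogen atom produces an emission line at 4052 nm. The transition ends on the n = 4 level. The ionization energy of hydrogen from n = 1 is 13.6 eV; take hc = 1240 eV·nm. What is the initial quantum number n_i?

n_i = 5

The photon energy is ΔE = hc/λ = 1240 / 4052 = 0.3060 eV.
With Z = 1, ΔE = 13.60 × (1/n_f² − 1/n_i²), so 1/n_f² − 1/n_i² = 0.02250.
With n_f = 4: 1/n_i² = 1/16 − 0.02250 = 0.04000, so n_i ≈ 5.00.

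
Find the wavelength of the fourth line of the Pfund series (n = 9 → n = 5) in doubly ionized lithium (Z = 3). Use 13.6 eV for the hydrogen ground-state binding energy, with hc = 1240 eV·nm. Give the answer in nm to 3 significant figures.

The Pfund series terminates on n_f = 5; the fourth line has n_i = 5+4 = 9.
ΔE = 122.4 × (1/5² − 1/9²) = 3.385 eV.
λ = 1240 / 3.385 = 366 nm.

366 nm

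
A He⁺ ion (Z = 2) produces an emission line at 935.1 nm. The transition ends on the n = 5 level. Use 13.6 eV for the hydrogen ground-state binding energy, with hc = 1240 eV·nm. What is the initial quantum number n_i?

n_i = 8

The photon energy is ΔE = hc/λ = 1240 / 935.1 = 1.326 eV.
With Z = 2, ΔE = 54.40 × (1/n_f² − 1/n_i²), so 1/n_f² − 1/n_i² = 0.02438.
With n_f = 5: 1/n_i² = 1/25 − 0.02438 = 0.01562, so n_i ≈ 8.00.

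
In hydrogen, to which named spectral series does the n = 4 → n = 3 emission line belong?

The series is set by the lower level: n_f = 3 is the Paschen series.

Paschen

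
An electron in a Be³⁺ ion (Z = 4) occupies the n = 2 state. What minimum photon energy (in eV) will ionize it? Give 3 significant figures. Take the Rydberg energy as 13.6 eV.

54.4 eV

E_n = −13.6 Z²/n² = −217.6/n² eV for Z = 4.
E_2 = −217.6/4 = −54.4 eV, so ionization (to E = 0) requires 54.4 eV.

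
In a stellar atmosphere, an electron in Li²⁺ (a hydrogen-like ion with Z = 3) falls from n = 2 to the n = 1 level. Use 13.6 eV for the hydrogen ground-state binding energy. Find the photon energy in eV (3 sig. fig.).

91.8 eV

The Bohr energies scale as Z², so for Z = 3: E_n = −122.4/n² eV.
E_2 = −122.4/4 = −30.60 eV and E_1 = −122.4/1 = −122.4 eV.
The photon energy is |E_2 − E_1| = 91.8 eV.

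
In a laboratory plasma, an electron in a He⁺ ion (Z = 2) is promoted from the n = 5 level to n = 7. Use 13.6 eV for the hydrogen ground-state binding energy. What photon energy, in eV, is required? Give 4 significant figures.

1.066 eV

The Bohr energies scale as Z², so for Z = 2: E_n = −54.40/n² eV.
E_7 = −54.40/49 = −1.110 eV and E_5 = −54.40/25 = −2.176 eV.
The photon energy is |E_7 − E_5| = 1.066 eV.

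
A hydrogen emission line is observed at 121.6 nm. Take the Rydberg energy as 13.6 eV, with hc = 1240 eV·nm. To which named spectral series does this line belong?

ΔE = 1240/121.6 = 10.20 eV.
This matches 13.6 × (1/1² − 1/2²), so n_f = 1: the Lyman series.

Lyman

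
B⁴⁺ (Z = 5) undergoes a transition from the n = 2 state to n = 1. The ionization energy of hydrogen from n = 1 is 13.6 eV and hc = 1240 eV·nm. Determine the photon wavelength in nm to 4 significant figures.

For Z = 5 the level energies scale as Z², so the effective Rydberg energy is 13.6 × 25 = 340.0 eV.
ΔE = 340.0 × (1/1² − 1/2²) = 340.0 × 0.7500 = 255.0 eV.
λ = hc/ΔE = 1240 / 255.0 = 4.863 nm.

4.863 nm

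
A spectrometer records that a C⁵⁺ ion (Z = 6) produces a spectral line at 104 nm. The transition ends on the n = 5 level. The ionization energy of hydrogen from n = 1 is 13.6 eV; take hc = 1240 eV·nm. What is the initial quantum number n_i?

n_i = 8

The photon energy is ΔE = hc/λ = 1240 / 104 = 11.92 eV.
With Z = 6, ΔE = 489.6 × (1/n_f² − 1/n_i²), so 1/n_f² − 1/n_i² = 0.02435.
With n_f = 5: 1/n_i² = 1/25 − 0.02435 = 0.01565, so n_i ≈ 7.99.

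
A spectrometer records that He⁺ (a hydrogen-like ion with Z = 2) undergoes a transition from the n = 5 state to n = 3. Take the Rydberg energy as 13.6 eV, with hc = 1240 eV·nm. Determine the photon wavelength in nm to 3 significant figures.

For Z = 2 the level energies scale as Z², so the effective Rydberg energy is 13.6 × 4 = 54.40 eV.
ΔE = 54.40 × (1/3² − 1/5²) = 54.40 × 0.07111 = 3.868 eV.
λ = hc/ΔE = 1240 / 3.868 = 321 nm.

321 nm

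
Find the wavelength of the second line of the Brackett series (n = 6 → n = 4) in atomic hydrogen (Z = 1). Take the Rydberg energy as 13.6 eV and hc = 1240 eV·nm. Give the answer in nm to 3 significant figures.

2630 nm

The Brackett series terminates on n_f = 4; the second line has n_i = 4+2 = 6.
ΔE = 13.60 × (1/4² − 1/6²) = 0.4722 eV.
λ = 1240 / 0.4722 = 2630 nm.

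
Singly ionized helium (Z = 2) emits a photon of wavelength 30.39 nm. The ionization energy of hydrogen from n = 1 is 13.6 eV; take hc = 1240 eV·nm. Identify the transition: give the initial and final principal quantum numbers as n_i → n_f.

n_i = 2, n_f = 1

The photon energy is ΔE = hc/λ = 1240 / 30.39 = 40.80 eV.
With Z = 2, ΔE = 54.40 × (1/n_f² − 1/n_i²), so 1/n_f² − 1/n_i² = 0.7501.
Trying n_f = 1 gives 1/n_i² = 0.2499, i.e. n_i ≈ 2; this pair matches.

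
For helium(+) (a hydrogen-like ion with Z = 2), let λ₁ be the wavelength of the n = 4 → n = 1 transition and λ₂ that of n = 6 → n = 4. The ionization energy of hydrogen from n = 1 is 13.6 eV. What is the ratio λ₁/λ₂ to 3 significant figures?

0.0370

λ ∝ 1/ΔE ∝ 1/(1/n_f² − 1/n_i²), and the Z² and hc factors cancel in the ratio.
λ₁/λ₂ = (1/4² − 1/6²)/(1/1² − 1/4²) = 0.03472/0.9375 = 0.0370.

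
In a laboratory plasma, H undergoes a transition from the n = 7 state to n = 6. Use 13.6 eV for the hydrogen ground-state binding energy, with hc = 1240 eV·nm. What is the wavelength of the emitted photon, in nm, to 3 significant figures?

12400 nm

ΔE = 13.60 × (1/6² − 1/7²) = 13.60 × 0.007370 = 0.1002 eV.
λ = hc/ΔE = 1240 / 0.1002 = 12400 nm.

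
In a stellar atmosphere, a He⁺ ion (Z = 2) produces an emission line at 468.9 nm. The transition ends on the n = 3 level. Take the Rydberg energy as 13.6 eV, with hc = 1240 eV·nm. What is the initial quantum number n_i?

The photon energy is ΔE = hc/λ = 1240 / 468.9 = 2.644 eV.
With Z = 2, ΔE = 54.40 × (1/n_f² − 1/n_i²), so 1/n_f² − 1/n_i² = 0.04861.
With n_f = 3: 1/n_i² = 1/9 − 0.04861 = 0.06250, so n_i ≈ 4.00.

n_i = 4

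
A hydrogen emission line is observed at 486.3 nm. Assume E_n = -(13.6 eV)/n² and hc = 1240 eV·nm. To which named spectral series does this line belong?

Balmer

ΔE = 1240/486.3 = 2.550 eV.
This matches 13.6 × (1/2² − 1/4²), so n_f = 2: the Balmer series.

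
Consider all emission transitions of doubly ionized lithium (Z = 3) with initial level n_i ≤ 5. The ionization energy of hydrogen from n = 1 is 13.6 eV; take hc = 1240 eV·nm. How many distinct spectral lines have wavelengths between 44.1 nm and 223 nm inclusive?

5

Enumerate all n_i → n_f pairs with 1 ≤ n_f < n_i ≤ 5 and compute λ = 1240 / [13.6·9·(1/n_f² − 1/n_i²)].
Lines falling in [44.1, 223] nm: 5→2 (48.24 nm), 4→2 (54.03 nm), 3→2 (72.94 nm), 5→3 (142.5 nm), 4→3 (208.4 nm).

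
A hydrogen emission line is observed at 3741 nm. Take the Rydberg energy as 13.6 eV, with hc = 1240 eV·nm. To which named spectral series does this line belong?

ΔE = 1240/3741 = 0.3315 eV.
This matches 13.6 × (1/5² − 1/8²), so n_f = 5: the Pfund series.

Pfund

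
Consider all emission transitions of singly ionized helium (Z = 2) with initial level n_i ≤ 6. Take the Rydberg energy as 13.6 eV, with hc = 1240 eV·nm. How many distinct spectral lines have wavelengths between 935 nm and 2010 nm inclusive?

Enumerate all n_i → n_f pairs with 1 ≤ n_f < n_i ≤ 6 and compute λ = 1240 / [13.6·4·(1/n_f² − 1/n_i²)].
Lines falling in [935, 2010] nm: 5→4 (1013 nm), 6→5 (1865 nm).

2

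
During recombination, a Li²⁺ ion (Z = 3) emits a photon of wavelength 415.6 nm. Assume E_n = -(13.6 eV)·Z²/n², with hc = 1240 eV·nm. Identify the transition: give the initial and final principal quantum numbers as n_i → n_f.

n_i = 8, n_f = 5

The photon energy is ΔE = hc/λ = 1240 / 415.6 = 2.984 eV.
With Z = 3, ΔE = 122.4 × (1/n_f² − 1/n_i²), so 1/n_f² − 1/n_i² = 0.02438.
Trying n_f = 5 gives 1/n_i² = 0.01562, i.e. n_i ≈ 8; this pair matches.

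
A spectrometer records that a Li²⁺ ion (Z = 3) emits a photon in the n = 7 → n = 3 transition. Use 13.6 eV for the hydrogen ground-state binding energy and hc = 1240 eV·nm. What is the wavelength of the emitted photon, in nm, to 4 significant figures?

111.7 nm

For Z = 3 the level energies scale as Z², so the effective Rydberg energy is 13.6 × 9 = 122.4 eV.
ΔE = 122.4 × (1/3² − 1/7²) = 122.4 × 0.09070 = 11.10 eV.
λ = hc/ΔE = 1240 / 11.10 = 111.7 nm.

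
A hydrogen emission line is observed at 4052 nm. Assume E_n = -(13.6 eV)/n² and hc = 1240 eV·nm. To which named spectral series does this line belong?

Brackett

ΔE = 1240/4052 = 0.3060 eV.
This matches 13.6 × (1/4² − 1/5²), so n_f = 4: the Brackett series.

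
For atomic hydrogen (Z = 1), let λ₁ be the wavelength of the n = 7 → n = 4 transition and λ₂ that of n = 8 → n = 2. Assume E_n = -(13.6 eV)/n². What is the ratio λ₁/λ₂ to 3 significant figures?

λ ∝ 1/ΔE ∝ 1/(1/n_f² − 1/n_i²), and the Z² and hc factors cancel in the ratio.
λ₁/λ₂ = (1/2² − 1/8²)/(1/4² − 1/7²) = 0.2344/0.04209 = 5.57.

5.57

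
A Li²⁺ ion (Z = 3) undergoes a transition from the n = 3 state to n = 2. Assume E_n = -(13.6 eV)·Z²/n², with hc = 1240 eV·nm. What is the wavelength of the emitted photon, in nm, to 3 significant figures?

For Z = 3 the level energies scale as Z², so the effective Rydberg energy is 13.6 × 9 = 122.4 eV.
ΔE = 122.4 × (1/2² − 1/3²) = 122.4 × 0.1389 = 17.00 eV.
λ = hc/ΔE = 1240 / 17.00 = 72.9 nm.

72.9 nm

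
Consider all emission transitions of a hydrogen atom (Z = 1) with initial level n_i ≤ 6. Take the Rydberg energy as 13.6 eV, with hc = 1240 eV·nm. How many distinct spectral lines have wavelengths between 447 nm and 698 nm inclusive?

Enumerate all n_i → n_f pairs with 1 ≤ n_f < n_i ≤ 6 and compute λ = 1240 / [13.6·1·(1/n_f² − 1/n_i²)].
Lines falling in [447, 698] nm: 4→2 (486.3 nm), 3→2 (656.5 nm).

2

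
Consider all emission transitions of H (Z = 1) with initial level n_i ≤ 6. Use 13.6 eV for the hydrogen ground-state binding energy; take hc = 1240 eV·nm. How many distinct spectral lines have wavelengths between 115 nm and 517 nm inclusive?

4

Enumerate all n_i → n_f pairs with 1 ≤ n_f < n_i ≤ 6 and compute λ = 1240 / [13.6·1·(1/n_f² − 1/n_i²)].
Lines falling in [115, 517] nm: 2→1 (121.6 nm), 6→2 (410.3 nm), 5→2 (434.2 nm), 4→2 (486.3 nm).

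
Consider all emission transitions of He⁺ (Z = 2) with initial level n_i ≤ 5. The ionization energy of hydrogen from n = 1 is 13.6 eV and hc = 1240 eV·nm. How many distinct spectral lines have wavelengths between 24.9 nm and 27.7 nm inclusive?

1

Enumerate all n_i → n_f pairs with 1 ≤ n_f < n_i ≤ 5 and compute λ = 1240 / [13.6·4·(1/n_f² − 1/n_i²)].
Lines falling in [24.9, 27.7] nm: 3→1 (25.64 nm).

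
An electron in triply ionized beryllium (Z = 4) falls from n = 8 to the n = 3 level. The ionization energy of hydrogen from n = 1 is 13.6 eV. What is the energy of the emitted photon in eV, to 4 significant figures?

The Bohr energies scale as Z², so for Z = 4: E_n = −217.6/n² eV.
E_8 = −217.6/64 = −3.400 eV and E_3 = −217.6/9 = −24.18 eV.
The photon energy is |E_8 − E_3| = 20.78 eV.

20.78 eV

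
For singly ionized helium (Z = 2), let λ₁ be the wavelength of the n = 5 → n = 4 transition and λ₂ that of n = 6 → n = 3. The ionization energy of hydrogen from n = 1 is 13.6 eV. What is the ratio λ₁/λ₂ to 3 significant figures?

3.70

λ ∝ 1/ΔE ∝ 1/(1/n_f² − 1/n_i²), and the Z² and hc factors cancel in the ratio.
λ₁/λ₂ = (1/3² − 1/6²)/(1/4² − 1/5²) = 0.08333/0.02250 = 3.70.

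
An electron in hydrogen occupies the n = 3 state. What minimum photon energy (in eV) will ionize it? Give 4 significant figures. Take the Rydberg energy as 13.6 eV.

1.511 eV

E_3 = −13.60/9 = −1.511 eV, so ionization (to E = 0) requires 1.511 eV.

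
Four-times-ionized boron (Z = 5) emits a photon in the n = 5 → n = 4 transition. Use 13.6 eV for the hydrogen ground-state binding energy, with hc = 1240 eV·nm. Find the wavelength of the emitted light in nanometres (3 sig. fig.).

162 nm

For Z = 5 the level energies scale as Z², so the effective Rydberg energy is 13.6 × 25 = 340.0 eV.
ΔE = 340.0 × (1/4² − 1/5²) = 340.0 × 0.02250 = 7.650 eV.
λ = hc/ΔE = 1240 / 7.650 = 162 nm.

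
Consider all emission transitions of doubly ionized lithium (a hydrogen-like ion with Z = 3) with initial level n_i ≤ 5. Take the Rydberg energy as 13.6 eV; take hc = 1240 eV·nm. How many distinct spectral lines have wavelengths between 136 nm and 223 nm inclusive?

2

Enumerate all n_i → n_f pairs with 1 ≤ n_f < n_i ≤ 5 and compute λ = 1240 / [13.6·9·(1/n_f² − 1/n_i²)].
Lines falling in [136, 223] nm: 5→3 (142.5 nm), 4→3 (208.4 nm).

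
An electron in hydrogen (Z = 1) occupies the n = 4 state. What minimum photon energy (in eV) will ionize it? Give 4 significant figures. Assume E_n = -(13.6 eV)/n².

E_4 = −13.60/16 = −0.8500 eV, so ionization (to E = 0) requires 0.8500 eV.

0.8500 eV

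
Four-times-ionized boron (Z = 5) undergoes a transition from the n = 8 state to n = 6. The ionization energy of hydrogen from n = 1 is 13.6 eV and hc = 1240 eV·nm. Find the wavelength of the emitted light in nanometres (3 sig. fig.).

For Z = 5 the level energies scale as Z², so the effective Rydberg energy is 13.6 × 25 = 340.0 eV.
ΔE = 340.0 × (1/6² − 1/8²) = 340.0 × 0.01215 = 4.132 eV.
λ = hc/ΔE = 1240 / 4.132 = 300 nm.

300 nm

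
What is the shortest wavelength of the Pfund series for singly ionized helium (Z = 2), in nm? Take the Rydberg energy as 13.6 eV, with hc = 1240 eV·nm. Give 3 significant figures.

The Pfund series has lower level n_f = 5; the series limit corresponds to n_i → ∞.
ΔE_max = 13.6 × 4 / 5² = 2.176 eV.
λ_min = 1240 / 2.176 = 570 nm.

570 nm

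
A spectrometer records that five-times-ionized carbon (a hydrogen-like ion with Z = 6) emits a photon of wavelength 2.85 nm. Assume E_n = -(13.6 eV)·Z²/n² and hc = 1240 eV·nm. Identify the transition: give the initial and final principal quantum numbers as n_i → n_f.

n_i = 3, n_f = 1

The photon energy is ΔE = hc/λ = 1240 / 2.85 = 435.1 eV.
With Z = 6, ΔE = 489.6 × (1/n_f² − 1/n_i²), so 1/n_f² − 1/n_i² = 0.8887.
Trying n_f = 1 gives 1/n_i² = 0.1113, i.e. n_i ≈ 3; this pair matches.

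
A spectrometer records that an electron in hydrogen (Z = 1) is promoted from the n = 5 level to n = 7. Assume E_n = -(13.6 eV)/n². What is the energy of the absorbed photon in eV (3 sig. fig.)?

0.266 eV

E_7 = −13.60/49 = −0.2776 eV and E_5 = −13.60/25 = −0.5440 eV.
The photon energy is |E_7 − E_5| = 0.266 eV.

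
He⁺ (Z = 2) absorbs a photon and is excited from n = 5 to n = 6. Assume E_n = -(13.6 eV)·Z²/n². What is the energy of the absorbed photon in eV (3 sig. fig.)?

The Bohr energies scale as Z², so for Z = 2: E_n = −54.40/n² eV.
E_6 = −54.40/36 = −1.511 eV and E_5 = −54.40/25 = −2.176 eV.
The photon energy is |E_6 − E_5| = 0.665 eV.

0.665 eV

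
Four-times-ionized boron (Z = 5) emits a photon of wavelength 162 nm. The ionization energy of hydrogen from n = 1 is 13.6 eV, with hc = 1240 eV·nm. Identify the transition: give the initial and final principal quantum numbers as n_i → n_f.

n_i = 5, n_f = 4

The photon energy is ΔE = hc/λ = 1240 / 162 = 7.654 eV.
With Z = 5, ΔE = 340.0 × (1/n_f² − 1/n_i²), so 1/n_f² − 1/n_i² = 0.02251.
Trying n_f = 4 gives 1/n_i² = 0.03999, i.e. n_i ≈ 5; this pair matches.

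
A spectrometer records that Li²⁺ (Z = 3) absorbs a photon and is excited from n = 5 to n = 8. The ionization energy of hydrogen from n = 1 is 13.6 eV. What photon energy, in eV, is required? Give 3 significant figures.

2.98 eV

The Bohr energies scale as Z², so for Z = 3: E_n = −122.4/n² eV.
E_8 = −122.4/64 = −1.913 eV and E_5 = −122.4/25 = −4.896 eV.
The photon energy is |E_8 − E_5| = 2.98 eV.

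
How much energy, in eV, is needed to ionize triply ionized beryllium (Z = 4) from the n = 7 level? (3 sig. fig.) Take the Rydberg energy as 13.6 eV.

4.44 eV

E_n = −13.6 Z²/n² = −217.6/n² eV for Z = 4.
E_7 = −217.6/49 = −4.44 eV, so ionization (to E = 0) requires 4.44 eV.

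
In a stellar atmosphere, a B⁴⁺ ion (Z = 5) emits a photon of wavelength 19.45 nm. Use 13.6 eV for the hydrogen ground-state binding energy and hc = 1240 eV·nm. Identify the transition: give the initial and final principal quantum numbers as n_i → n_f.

n_i = 4, n_f = 2

The photon energy is ΔE = hc/λ = 1240 / 19.45 = 63.75 eV.
With Z = 5, ΔE = 340.0 × (1/n_f² − 1/n_i²), so 1/n_f² − 1/n_i² = 0.1875.
Trying n_f = 2 gives 1/n_i² = 0.06249, i.e. n_i ≈ 4; this pair matches.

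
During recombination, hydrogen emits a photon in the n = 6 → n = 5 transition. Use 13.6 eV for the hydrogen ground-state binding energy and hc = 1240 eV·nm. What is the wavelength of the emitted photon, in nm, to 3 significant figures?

7460 nm

ΔE = 13.60 × (1/5² − 1/6²) = 13.60 × 0.01222 = 0.1662 eV.
λ = hc/ΔE = 1240 / 0.1662 = 7460 nm.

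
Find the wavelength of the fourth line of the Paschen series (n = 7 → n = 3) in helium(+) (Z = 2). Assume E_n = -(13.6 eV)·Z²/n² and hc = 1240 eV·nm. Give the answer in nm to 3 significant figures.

The Paschen series terminates on n_f = 3; the fourth line has n_i = 3+4 = 7.
ΔE = 54.40 × (1/3² − 1/7²) = 4.934 eV.
λ = 1240 / 4.934 = 251 nm.

251 nm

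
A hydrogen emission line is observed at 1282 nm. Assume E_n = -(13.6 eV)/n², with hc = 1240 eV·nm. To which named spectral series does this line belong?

Paschen

ΔE = 1240/1282 = 0.9672 eV.
This matches 13.6 × (1/3² − 1/5²), so n_f = 3: the Paschen series.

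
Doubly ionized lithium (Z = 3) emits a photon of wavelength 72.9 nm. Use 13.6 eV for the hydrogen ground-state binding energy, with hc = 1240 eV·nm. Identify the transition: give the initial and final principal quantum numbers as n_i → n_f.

The photon energy is ΔE = hc/λ = 1240 / 72.9 = 17.01 eV.
With Z = 3, ΔE = 122.4 × (1/n_f² − 1/n_i²), so 1/n_f² − 1/n_i² = 0.1390.
Trying n_f = 2 gives 1/n_i² = 0.1110, i.e. n_i ≈ 3; this pair matches.

n_i = 3, n_f = 2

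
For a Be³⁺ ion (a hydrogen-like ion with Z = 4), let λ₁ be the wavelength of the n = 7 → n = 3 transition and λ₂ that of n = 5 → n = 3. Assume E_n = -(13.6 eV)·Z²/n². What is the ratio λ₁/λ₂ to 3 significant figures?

λ ∝ 1/ΔE ∝ 1/(1/n_f² − 1/n_i²), and the Z² and hc factors cancel in the ratio.
λ₁/λ₂ = (1/3² − 1/5²)/(1/3² − 1/7²) = 0.07111/0.09070 = 0.784.

0.784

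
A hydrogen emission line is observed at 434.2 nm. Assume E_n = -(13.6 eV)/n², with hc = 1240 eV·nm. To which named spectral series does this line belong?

Balmer

ΔE = 1240/434.2 = 2.856 eV.
This matches 13.6 × (1/2² − 1/5²), so n_f = 2: the Balmer series.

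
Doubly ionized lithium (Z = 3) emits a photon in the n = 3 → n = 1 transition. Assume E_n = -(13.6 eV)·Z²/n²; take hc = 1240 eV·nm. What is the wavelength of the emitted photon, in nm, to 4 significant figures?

For Z = 3 the level energies scale as Z², so the effective Rydberg energy is 13.6 × 9 = 122.4 eV.
ΔE = 122.4 × (1/1² − 1/3²) = 122.4 × 0.8889 = 108.8 eV.
λ = hc/ΔE = 1240 / 108.8 = 11.40 nm.

11.40 nm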